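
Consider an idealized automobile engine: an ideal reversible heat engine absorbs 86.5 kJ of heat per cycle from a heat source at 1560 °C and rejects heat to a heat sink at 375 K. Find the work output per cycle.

W ≈ 68.8 kJ

T_H = 1560 °C → 1560 + 273.15 = 1833.15 K.
The Carnot efficiency is η = 1 − T_C/T_H = 1 − 375.00/1833.15 = 0.7954.
W = η·Q_H = 0.7954 × 86.5 = 68.8 kJ.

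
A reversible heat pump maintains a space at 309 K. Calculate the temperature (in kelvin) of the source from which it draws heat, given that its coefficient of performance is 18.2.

COP_HP = T_H/(T_H − T_C) ⇒ T_C = T_H·(COP_HP − 1)/COP_HP = 309.00 × (18.2 − 1)/18.2 = 292 K.

T_C ≈ 292 K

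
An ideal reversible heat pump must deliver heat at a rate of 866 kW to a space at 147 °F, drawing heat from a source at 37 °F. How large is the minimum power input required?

Ẇ_in ≈ 157.0 kW

T_H = 147 °F → (147 − 32) × 5/9 = 63.89 °C = 337.04 K.
T_C = 37 °F → (37 − 32) × 5/9 = 2.78 °C = 275.93 K.
COP_HP = T_H/(T_H − T_C) = 337.04/61.11 = 5.5152.
W = Q_H/COP_HP = 866/5.5152 = 157.0 kW.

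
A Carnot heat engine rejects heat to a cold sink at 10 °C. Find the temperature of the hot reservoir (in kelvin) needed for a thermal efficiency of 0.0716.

T_H ≈ 305 K

T_C = 10 °C → 10 + 273.15 = 283.15 K.
From η = 1 − T_C/T_H, solving for T_H gives T_H = T_C/(1 − η) = 283.15/(1 − 0.0716) = 305 K.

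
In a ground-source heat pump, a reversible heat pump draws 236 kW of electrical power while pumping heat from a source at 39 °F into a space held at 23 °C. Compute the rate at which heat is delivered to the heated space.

Q̇_H ≈ 3660 kW

T_H = 23 °C → 23 + 273.15 = 296.15 K.
T_C = 39 °F → (39 − 32) × 5/9 = 3.89 °C = 277.04 K.
The Carnot heat-pump COP is COP_HP = T_H/(T_H − T_C) = 296.15/19.11 = 15.4962.
Q_H = COP_HP · W = 15.4962 × 236 = 3660 kW.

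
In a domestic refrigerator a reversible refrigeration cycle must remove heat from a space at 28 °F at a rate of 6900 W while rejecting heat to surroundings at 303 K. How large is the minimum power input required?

T_C = 28 °F → (28 − 32) × 5/9 = -2.22 °C = 270.93 K.
COP_R = T_C/(T_H − T_C) = 270.93/32.07 = 8.4474.
W = Q_C/COP_R = 6900/8.4474 = 816.8 W.

Ẇ_in ≈ 816.8 W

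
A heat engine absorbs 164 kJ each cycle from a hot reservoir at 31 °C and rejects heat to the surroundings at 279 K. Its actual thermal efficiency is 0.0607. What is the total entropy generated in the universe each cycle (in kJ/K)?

ΔS_univ ≈ 0.01293 kJ/K

T_H = 31 °C → 31 + 273.15 = 304.15 K.
W = η·Q_H = 0.0607 × 164 = 9.955 kJ, so Q_C = Q_H − W = 154.0 kJ.
The hot reservoir loses entropy Q_H/T_H = 164/304.15 = 0.5392 kJ/K; the cold reservoir gains Q_C/T_C = 154.0/279.00 = 0.5521 kJ/K.
ΔS_univ = −Q_H/T_H + Q_C/T_C = 0.01293 kJ/K (> 0, since η = 0.0607 < η_Carnot = 0.083).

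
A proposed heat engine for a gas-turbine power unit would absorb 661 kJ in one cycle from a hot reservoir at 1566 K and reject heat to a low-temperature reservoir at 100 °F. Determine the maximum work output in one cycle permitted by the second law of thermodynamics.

W_max ≈ 529.8 kJ

T_C = 100 °F → (100 − 32) × 5/9 = 37.78 °C = 310.93 K.
By the Carnot theorem, η_max = 1 − T_C/T_H = 1 − 310.93/1566.00 = 0.8015.
W_max = η_max · Q_H = 0.8015 × 661 = 529.8 kJ.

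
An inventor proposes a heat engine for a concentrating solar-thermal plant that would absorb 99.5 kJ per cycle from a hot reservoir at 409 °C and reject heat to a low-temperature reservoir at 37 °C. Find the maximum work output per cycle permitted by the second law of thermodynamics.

T_H = 409 °C → 409 + 273.15 = 682.15 K.
T_C = 37 °C → 37 + 273.15 = 310.15 K.
The upper bound on efficiency is η_max = 1 − T_C/T_H = 1 − 310.15/682.15 = 0.5453.
W_max = η_max · Q_H = 0.5453 × 99.5 = 54.3 kJ.

W_max ≈ 54.3 kJ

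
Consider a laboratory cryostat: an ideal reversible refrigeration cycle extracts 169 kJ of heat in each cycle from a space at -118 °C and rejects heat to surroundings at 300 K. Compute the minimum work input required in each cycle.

W_in ≈ 157.8 kJ

T_C = -118 °C → -118 + 273.15 = 155.15 K.
COP_R = T_C/(T_H − T_C) = 155.15/144.85 = 1.0711.
W = Q_C/COP_R = 169/1.0711 = 157.8 kJ.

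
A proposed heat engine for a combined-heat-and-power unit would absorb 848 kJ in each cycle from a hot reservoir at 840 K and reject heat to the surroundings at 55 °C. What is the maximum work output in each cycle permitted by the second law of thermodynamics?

W_max ≈ 517 kJ

T_C = 55 °C → 55 + 273.15 = 328.15 K.
No engine can exceed the Carnot limit: η_max = 1 − T_C/T_H = 1 − 328.15/840.00 = 0.6093.
W_max = η_max · Q_H = 0.6093 × 848 = 517 kJ.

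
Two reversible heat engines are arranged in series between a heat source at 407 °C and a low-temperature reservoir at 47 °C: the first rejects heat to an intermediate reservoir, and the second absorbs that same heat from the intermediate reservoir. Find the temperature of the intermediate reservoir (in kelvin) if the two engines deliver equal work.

T_m ≈ 500 K

T_H = 407 °C → 407 + 273.15 = 680.15 K.
T_C = 47 °C → 47 + 273.15 = 320.15 K.
For reversible stages Q_m = Q_H·(T_m/T_H). Setting W₁ = Q_H(1 − T_m/T_H) equal to W₂ = Q_m(1 − T_C/T_m) = Q_H·(T_m − T_C)/T_H gives T_H − T_m = T_m − T_C, so T_m = (T_H + T_C)/2 = (680.15 + 320.15)/2 = 500 K.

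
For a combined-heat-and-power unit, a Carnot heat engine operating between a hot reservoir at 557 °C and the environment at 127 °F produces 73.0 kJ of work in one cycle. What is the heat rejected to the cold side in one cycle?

Q_C ≈ 47.2 kJ

T_H = 557 °C → 557 + 273.15 = 830.15 K.
T_C = 127 °F → (127 − 32) × 5/9 = 52.78 °C = 325.93 K.
The Carnot efficiency is η = 1 − T_C/T_H = 1 − 325.93/830.15 = 0.6074.
Since Q_C/Q_H = T_C/T_H and Q_H = W/η, Q_C = W·T_C/(T_H − T_C) = 73.0 × 325.93/504.22 = 47.2 kJ.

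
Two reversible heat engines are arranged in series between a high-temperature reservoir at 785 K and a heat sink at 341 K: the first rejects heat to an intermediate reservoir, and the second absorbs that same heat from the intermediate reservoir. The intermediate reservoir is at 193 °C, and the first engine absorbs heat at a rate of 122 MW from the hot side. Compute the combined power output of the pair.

Ẇ_total ≈ 69.00 MW

Two reversible stages in series are equivalent to a single Carnot engine between T_H and T_C, so η_total = 1 − T_C/T_H = 1 − 341.00/785.00 = 0.5656.
W_total = η_total · Q_H = 0.5656 × 122 = 69.00 MW.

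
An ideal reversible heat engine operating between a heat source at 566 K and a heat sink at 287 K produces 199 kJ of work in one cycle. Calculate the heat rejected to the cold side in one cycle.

The Carnot efficiency is η = 1 − T_C/T_H = 1 − 287.00/566.00 = 0.4929.
Since Q_C/Q_H = T_C/T_H and Q_H = W/η, Q_C = W·T_C/(T_H − T_C) = 199 × 287.00/279.00 = 205 kJ.

Q_C ≈ 205 kJ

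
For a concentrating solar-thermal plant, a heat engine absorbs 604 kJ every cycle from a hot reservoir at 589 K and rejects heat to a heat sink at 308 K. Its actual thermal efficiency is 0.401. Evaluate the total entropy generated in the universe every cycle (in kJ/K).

W = η·Q_H = 0.401 × 604 = 242.2 kJ, so Q_C = Q_H − W = 361.8 kJ.
Entropy balance on the reservoirs: −Q_H/T_H = -1.025 kJ/K, +Q_C/T_C = 1.175 kJ/K.
ΔS_univ = −Q_H/T_H + Q_C/T_C = 0.149 kJ/K (> 0, since η = 0.401 < η_Carnot = 0.477).

ΔS_univ ≈ 0.149 kJ/K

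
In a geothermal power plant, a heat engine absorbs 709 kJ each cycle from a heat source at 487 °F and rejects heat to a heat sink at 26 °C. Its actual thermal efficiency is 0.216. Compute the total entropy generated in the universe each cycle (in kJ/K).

ΔS_univ ≈ 0.5100 kJ/K

T_H = 487 °F → (487 − 32) × 5/9 = 252.78 °C = 525.93 K.
T_C = 26 °C → 26 + 273.15 = 299.15 K.
W = η·Q_H = 0.216 × 709 = 153.1 kJ, so Q_C = Q_H − W = 555.9 kJ.
Reservoir entropy changes: ΔS_H = −Q_H/T_H = −709/525.93 = -1.348 kJ/K and ΔS_C = +Q_C/T_C = 555.9/299.15 = 1.858 kJ/K.
ΔS_univ = −Q_H/T_H + Q_C/T_C = 0.5100 kJ/K (> 0, since η = 0.216 < η_Carnot = 0.431).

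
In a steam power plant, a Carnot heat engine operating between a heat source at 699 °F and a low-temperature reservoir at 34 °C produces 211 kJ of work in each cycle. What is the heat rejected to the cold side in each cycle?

T_H = 699 °F → (699 − 32) × 5/9 = 370.56 °C = 643.71 K.
T_C = 34 °C → 34 + 273.15 = 307.15 K.
Since the cycle is reversible, η = 1 − T_C/T_H = 1 − 307.15/643.71 = 0.5228.
Since Q_C/Q_H = T_C/T_H and Q_H = W/η, Q_C = W·T_C/(T_H − T_C) = 211 × 307.15/336.56 = 193 kJ.

Q_C ≈ 193 kJ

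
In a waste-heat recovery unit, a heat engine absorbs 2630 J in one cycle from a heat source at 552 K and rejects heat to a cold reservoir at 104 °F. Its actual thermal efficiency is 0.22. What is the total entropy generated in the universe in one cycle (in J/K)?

ΔS_univ ≈ 1.786 J/K

T_C = 104 °F → (104 − 32) × 5/9 = 40.00 °C = 313.15 K.
W = η·Q_H = 0.22 × 2630 = 578.6 J, so Q_C = Q_H − W = 2051 J.
Reservoir entropy changes: ΔS_H = −Q_H/T_H = −2630/552.00 = -4.764 J/K and ΔS_C = +Q_C/T_C = 2051/313.15 = 6.551 J/K.
ΔS_univ = −Q_H/T_H + Q_C/T_C = 1.786 J/K (> 0, since η = 0.22 < η_Carnot = 0.433).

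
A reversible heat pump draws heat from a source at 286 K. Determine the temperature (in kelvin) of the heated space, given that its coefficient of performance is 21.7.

COP_HP = T_H/(T_H − T_C) ⇒ T_H = T_C·COP_HP/(COP_HP − 1) = 286.00 × 21.7/(21.7 − 1) = 299.8 K.

T_H ≈ 299.8 K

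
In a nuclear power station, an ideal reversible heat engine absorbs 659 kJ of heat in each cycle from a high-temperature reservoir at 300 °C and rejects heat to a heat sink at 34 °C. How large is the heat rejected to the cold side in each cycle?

Q_C ≈ 353 kJ

T_H = 300 °C → 300 + 273.15 = 573.15 K.
T_C = 34 °C → 34 + 273.15 = 307.15 K.
The Carnot efficiency is η = 1 − T_C/T_H = 1 − 307.15/573.15 = 0.4641.
For a reversible cycle Q_C/Q_H = T_C/T_H, so Q_C = 659 × 307.15/573.15 = 353 kJ.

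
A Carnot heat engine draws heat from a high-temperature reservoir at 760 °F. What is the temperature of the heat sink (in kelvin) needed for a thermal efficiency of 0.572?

T_C ≈ 290.0 K

T_H = 760 °F → (760 − 32) × 5/9 = 404.44 °C = 677.59 K.
From η = 1 − T_C/T_H, T_C = T_H·(1 − η) = 677.59 × (1 − 0.572) = 290.0 K.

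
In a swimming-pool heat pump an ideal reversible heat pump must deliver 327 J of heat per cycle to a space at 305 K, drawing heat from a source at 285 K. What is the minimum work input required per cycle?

W_in ≈ 21.4 J

The Carnot heat-pump COP is COP_HP = T_H/(T_H − T_C) = 305.00/20.00 = 15.2500.
W = Q_H/COP_HP = 327/15.2500 = 21.4 J.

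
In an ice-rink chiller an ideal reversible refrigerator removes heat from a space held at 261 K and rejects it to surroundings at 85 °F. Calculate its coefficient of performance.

T_H = 85 °F → (85 − 32) × 5/9 = 29.44 °C = 302.59 K.
For a reversible refrigerator, COP_R = T_C/(T_H − T_C) = 261.00/(302.59 − 261.00) = 6.275.

COP_R ≈ 6.275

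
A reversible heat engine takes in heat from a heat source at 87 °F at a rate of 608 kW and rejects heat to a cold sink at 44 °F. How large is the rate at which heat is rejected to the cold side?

Q̇_C ≈ 560.2 kW

T_H = 87 °F → (87 − 32) × 5/9 = 30.56 °C = 303.71 K.
T_C = 44 °F → (44 − 32) × 5/9 = 6.67 °C = 279.82 K.
Since the cycle is reversible, η = 1 − T_C/T_H = 1 − 279.82/303.71 = 0.0787.
For a reversible cycle Q_C/Q_H = T_C/T_H, so Q_C = 608 × 279.82/303.71 = 560.2 kW.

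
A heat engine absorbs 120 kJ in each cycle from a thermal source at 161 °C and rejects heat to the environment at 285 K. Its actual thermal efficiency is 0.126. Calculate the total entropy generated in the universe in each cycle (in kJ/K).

T_H = 161 °C → 161 + 273.15 = 434.15 K.
W = η·Q_H = 0.126 × 120 = 15.12 kJ, so Q_C = Q_H − W = 104.9 kJ.
Entropy balance on the reservoirs: −Q_H/T_H = -0.2764 kJ/K, +Q_C/T_C = 0.3680 kJ/K.
ΔS_univ = −Q_H/T_H + Q_C/T_C = 0.0916 kJ/K (> 0, since η = 0.126 < η_Carnot = 0.344).

ΔS_univ ≈ 0.0916 kJ/K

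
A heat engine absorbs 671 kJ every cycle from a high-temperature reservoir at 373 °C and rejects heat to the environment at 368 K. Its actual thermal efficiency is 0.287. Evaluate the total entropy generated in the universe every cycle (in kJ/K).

ΔS_univ ≈ 0.2616 kJ/K

T_H = 373 °C → 373 + 273.15 = 646.15 K.
W = η·Q_H = 0.287 × 671 = 192.6 kJ, so Q_C = Q_H − W = 478.4 kJ.
Entropy balance on the reservoirs: −Q_H/T_H = -1.038 kJ/K, +Q_C/T_C = 1.300 kJ/K.
ΔS_univ = −Q_H/T_H + Q_C/T_C = 0.2616 kJ/K (> 0, since η = 0.287 < η_Carnot = 0.430).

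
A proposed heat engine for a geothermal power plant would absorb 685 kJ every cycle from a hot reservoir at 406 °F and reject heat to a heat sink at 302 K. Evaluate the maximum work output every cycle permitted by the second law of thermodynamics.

W_max ≈ 254.9 kJ

T_H = 406 °F → (406 − 32) × 5/9 = 207.78 °C = 480.93 K.
By the Carnot theorem, η_max = 1 − T_C/T_H = 1 − 302.00/480.93 = 0.3720.
W_max = η_max · Q_H = 0.3720 × 685 = 254.9 kJ.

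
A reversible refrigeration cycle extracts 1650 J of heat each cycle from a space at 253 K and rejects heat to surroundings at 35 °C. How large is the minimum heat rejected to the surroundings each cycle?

Q_H ≈ 2010 J

T_H = 35 °C → 35 + 273.15 = 308.15 K.
For a reversible cycle Q_H/Q_C = T_H/T_C, so Q_H = Q_C·T_H/T_C = 1650 × 308.15/253.00 = 2010 J.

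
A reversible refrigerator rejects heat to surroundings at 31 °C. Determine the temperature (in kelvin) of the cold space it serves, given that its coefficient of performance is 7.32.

T_C ≈ 267.6 K

T_H = 31 °C → 31 + 273.15 = 304.15 K.
COP_R = T_C/(T_H − T_C) ⇒ T_C = T_H·COP_R/(1 + COP_R) = 304.15 × 7.32/(1 + 7.32) = 267.6 K.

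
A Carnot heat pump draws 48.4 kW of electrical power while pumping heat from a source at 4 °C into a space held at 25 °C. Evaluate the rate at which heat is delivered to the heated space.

Q̇_H ≈ 687.2 kW

T_H = 25 °C → 25 + 273.15 = 298.15 K.
T_C = 4 °C → 4 + 273.15 = 277.15 K.
For a reversible heat pump, COP_HP = T_H/(T_H − T_C) = 298.15/21.00 = 14.1976.
Q_H = COP_HP · W = 14.1976 × 48.4 = 687.2 kW.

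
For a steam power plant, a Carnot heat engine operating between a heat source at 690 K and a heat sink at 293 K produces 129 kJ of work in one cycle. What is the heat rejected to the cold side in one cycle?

Carnot efficiency: η = 1 − T_C/T_H = 1 − 293.00/690.00 = 0.5754.
Since Q_C/Q_H = T_C/T_H and Q_H = W/η, Q_C = W·T_C/(T_H − T_C) = 129 × 293.00/397.00 = 95.2 kJ.

Q_C ≈ 95.2 kJ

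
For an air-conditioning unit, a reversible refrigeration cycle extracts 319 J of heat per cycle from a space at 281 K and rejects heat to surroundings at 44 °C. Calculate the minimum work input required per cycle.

W_in ≈ 41.04 J

T_H = 44 °C → 44 + 273.15 = 317.15 K.
The reversible coefficient of performance is COP_R = T_C/(T_H − T_C) = 281.00/36.15 = 7.7732.
W = Q_C/COP_R = 319/7.7732 = 41.04 J.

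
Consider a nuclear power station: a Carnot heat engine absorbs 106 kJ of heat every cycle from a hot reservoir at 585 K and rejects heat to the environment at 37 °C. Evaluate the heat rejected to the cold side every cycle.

Q_C ≈ 56.20 kJ

T_C = 37 °C → 37 + 273.15 = 310.15 K.
η_rev = 1 − T_C/T_H = 1 − 310.15/585.00 = 0.4698.
For a reversible cycle Q_C/Q_H = T_C/T_H, so Q_C = 106 × 310.15/585.00 = 56.20 kJ.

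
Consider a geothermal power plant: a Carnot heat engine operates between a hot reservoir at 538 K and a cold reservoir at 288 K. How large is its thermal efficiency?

η ≈ 0.465

Carnot efficiency: η = 1 − T_C/T_H = 1 − 288.00/538.00 = 0.465.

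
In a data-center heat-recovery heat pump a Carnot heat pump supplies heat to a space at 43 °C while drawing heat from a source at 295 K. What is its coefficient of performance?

COP_HP ≈ 14.9

T_H = 43 °C → 43 + 273.15 = 316.15 K.
Reversible heating COP: COP_HP = T_H/(T_H − T_C) = 316.15/(316.15 − 295.00) = 14.9.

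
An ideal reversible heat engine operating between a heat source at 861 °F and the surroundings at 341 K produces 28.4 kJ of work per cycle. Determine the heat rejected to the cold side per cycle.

Q_C ≈ 24.66 kJ

T_H = 861 °F → (861 − 32) × 5/9 = 460.56 °C = 733.71 K.
Since the cycle is reversible, η = 1 − T_C/T_H = 1 − 341.00/733.71 = 0.5352.
Since Q_C/Q_H = T_C/T_H and Q_H = W/η, Q_C = W·T_C/(T_H − T_C) = 28.4 × 341.00/392.71 = 24.66 kJ.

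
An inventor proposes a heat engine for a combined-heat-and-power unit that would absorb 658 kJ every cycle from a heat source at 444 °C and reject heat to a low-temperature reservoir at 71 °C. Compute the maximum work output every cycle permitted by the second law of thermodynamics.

W_max ≈ 342 kJ

T_H = 444 °C → 444 + 273.15 = 717.15 K.
T_C = 71 °C → 71 + 273.15 = 344.15 K.
By the Carnot theorem, η_max = 1 − T_C/T_H = 1 − 344.15/717.15 = 0.5201.
W_max = η_max · Q_H = 0.5201 × 658 = 342 kJ.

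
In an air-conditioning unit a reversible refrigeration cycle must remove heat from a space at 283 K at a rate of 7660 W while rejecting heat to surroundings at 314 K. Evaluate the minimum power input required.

Ẇ_in ≈ 839 W

For a reversible refrigerator, COP_R = T_C/(T_H − T_C) = 283.00/31.00 = 9.1290.
W = Q_C/COP_R = 7660/9.1290 = 839 W.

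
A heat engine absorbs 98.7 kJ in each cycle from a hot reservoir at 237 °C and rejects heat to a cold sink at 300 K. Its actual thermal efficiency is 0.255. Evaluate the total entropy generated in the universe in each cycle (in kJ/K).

T_H = 237 °C → 237 + 273.15 = 510.15 K.
W = η·Q_H = 0.255 × 98.7 = 25.17 kJ, so Q_C = Q_H − W = 73.53 kJ.
Entropy balance on the reservoirs: −Q_H/T_H = -0.1935 kJ/K, +Q_C/T_C = 0.2451 kJ/K.
ΔS_univ = −Q_H/T_H + Q_C/T_C = 0.0516 kJ/K (> 0, since η = 0.255 < η_Carnot = 0.412).

ΔS_univ ≈ 0.0516 kJ/K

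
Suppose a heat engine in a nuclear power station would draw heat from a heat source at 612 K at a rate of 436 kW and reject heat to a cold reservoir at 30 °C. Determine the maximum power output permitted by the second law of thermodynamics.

Ẇ_max ≈ 220 kW

T_C = 30 °C → 30 + 273.15 = 303.15 K.
By the Carnot theorem, η_max = 1 − T_C/T_H = 1 − 303.15/612.00 = 0.5047.
W_max = η_max · Q_H = 0.5047 × 436 = 220 kW.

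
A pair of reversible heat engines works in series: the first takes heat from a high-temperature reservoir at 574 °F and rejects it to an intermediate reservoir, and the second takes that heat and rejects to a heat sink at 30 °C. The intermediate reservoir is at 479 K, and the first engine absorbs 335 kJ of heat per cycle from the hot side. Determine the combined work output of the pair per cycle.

W_total ≈ 158.2 kJ

T_H = 574 °F → (574 − 32) × 5/9 = 301.11 °C = 574.26 K.
T_C = 30 °C → 30 + 273.15 = 303.15 K.
Two reversible stages in series are equivalent to a single Carnot engine between T_H and T_C, so η_total = 1 − T_C/T_H = 1 − 303.15/574.26 = 0.4721.
W_total = η_total · Q_H = 0.4721 × 335 = 158.2 kJ.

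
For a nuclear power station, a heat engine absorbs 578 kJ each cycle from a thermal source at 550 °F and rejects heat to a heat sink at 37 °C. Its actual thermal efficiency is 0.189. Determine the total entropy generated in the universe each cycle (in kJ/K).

ΔS_univ ≈ 0.481 kJ/K

T_H = 550 °F → (550 − 32) × 5/9 = 287.78 °C = 560.93 K.
T_C = 37 °C → 37 + 273.15 = 310.15 K.
W = η·Q_H = 0.189 × 578 = 109.2 kJ, so Q_C = Q_H − W = 468.8 kJ.
Reservoir entropy changes: ΔS_H = −Q_H/T_H = −578/560.93 = -1.030 kJ/K and ΔS_C = +Q_C/T_C = 468.8/310.15 = 1.511 kJ/K.
ΔS_univ = −Q_H/T_H + Q_C/T_C = 0.481 kJ/K (> 0, since η = 0.189 < η_Carnot = 0.447).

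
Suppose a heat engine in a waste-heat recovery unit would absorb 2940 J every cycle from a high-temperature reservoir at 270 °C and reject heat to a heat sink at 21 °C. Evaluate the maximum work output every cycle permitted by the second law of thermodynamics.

T_H = 270 °C → 270 + 273.15 = 543.15 K.
T_C = 21 °C → 21 + 273.15 = 294.15 K.
The second-law ceiling is the Carnot efficiency, η_max = 1 − T_C/T_H = 1 − 294.15/543.15 = 0.4584.
W_max = η_max · Q_H = 0.4584 × 2940 = 1350 J.

W_max ≈ 1350 J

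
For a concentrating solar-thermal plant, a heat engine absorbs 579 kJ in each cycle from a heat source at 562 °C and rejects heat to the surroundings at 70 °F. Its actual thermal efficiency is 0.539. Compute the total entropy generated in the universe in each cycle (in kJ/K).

T_H = 562 °C → 562 + 273.15 = 835.15 K.
T_C = 70 °F → (70 − 32) × 5/9 = 21.11 °C = 294.26 K.
W = η·Q_H = 0.539 × 579 = 312.1 kJ, so Q_C = Q_H − W = 266.9 kJ.
Entropy balance on the reservoirs: −Q_H/T_H = -0.6933 kJ/K, +Q_C/T_C = 0.9071 kJ/K.
ΔS_univ = −Q_H/T_H + Q_C/T_C = 0.214 kJ/K (> 0, since η = 0.539 < η_Carnot = 0.648).

ΔS_univ ≈ 0.214 kJ/K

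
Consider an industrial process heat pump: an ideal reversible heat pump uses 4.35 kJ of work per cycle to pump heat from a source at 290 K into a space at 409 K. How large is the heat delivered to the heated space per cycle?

The Carnot heat-pump COP is COP_HP = T_H/(T_H − T_C) = 409.00/119.00 = 3.4370.
Q_H = COP_HP · W = 3.4370 × 4.35 = 14.95 kJ.

Q_H ≈ 14.95 kJ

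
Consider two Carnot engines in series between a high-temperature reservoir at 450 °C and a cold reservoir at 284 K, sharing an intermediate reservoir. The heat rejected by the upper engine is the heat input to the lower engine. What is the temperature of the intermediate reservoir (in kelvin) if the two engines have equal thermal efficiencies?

T_H = 450 °C → 450 + 273.15 = 723.15 K.
Equal efficiencies require 1 − T_m/T_H = 1 − T_C/T_m, i.e. T_m/T_H = T_C/T_m, so T_m = √(T_H·T_C) = √(723.15 × 284.00) = 453.2 K.

T_m ≈ 453.2 K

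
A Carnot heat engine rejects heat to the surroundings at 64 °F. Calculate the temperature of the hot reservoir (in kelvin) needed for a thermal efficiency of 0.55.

T_C = 64 °F → (64 − 32) × 5/9 = 17.78 °C = 290.93 K.
From η = 1 − T_C/T_H, solving for T_H gives T_H = T_C/(1 − η) = 290.93/(1 − 0.55) = 647 K.

T_H ≈ 647 K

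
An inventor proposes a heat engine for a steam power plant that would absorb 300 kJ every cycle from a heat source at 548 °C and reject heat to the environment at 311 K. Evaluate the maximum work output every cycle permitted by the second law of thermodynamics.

T_H = 548 °C → 548 + 273.15 = 821.15 K.
No engine can exceed the Carnot limit: η_max = 1 − T_C/T_H = 1 − 311.00/821.15 = 0.6213.
W_max = η_max · Q_H = 0.6213 × 300 = 186 kJ.

W_max ≈ 186 kJ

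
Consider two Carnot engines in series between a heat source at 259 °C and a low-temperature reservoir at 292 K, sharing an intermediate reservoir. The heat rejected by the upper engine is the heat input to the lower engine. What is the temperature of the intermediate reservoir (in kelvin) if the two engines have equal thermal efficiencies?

T_H = 259 °C → 259 + 273.15 = 532.15 K.
Equal efficiencies require 1 − T_m/T_H = 1 − T_C/T_m, i.e. T_m/T_H = T_C/T_m, so T_m = √(T_H·T_C) = √(532.15 × 292.00) = 394.2 K.

T_m ≈ 394.2 K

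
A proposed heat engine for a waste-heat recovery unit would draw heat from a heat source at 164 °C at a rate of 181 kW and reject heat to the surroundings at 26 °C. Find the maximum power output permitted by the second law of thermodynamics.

Ẇ_max ≈ 57.1 kW

T_H = 164 °C → 164 + 273.15 = 437.15 K.
T_C = 26 °C → 26 + 273.15 = 299.15 K.
The upper bound on efficiency is η_max = 1 − T_C/T_H = 1 − 299.15/437.15 = 0.3157.
W_max = η_max · Q_H = 0.3157 × 181 = 57.1 kW.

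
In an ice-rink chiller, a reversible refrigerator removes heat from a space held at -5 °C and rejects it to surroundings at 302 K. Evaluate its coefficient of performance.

T_C = -5 °C → -5 + 273.15 = 268.15 K.
Carnot COP: COP_R = T_C/(T_H − T_C) = 268.15/(302.00 − 268.15) = 7.92.

COP_R ≈ 7.92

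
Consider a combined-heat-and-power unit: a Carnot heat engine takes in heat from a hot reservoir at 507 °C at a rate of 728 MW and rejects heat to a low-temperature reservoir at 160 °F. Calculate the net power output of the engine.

Ẇ ≈ 406.8 MW

T_H = 507 °C → 507 + 273.15 = 780.15 K.
T_C = 160 °F → (160 − 32) × 5/9 = 71.11 °C = 344.26 K.
For a reversible engine, η = 1 − T_C/T_H = 1 − 344.26/780.15 = 0.5587.
W = η·Q_H = 0.5587 × 728 = 406.8 MW.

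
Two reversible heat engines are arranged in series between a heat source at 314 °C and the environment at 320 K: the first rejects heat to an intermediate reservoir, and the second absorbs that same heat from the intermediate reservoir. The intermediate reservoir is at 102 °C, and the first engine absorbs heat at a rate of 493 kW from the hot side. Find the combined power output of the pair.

Ẇ_total ≈ 224 kW

T_H = 314 °C → 314 + 273.15 = 587.15 K.
Two reversible stages in series are equivalent to a single Carnot engine between T_H and T_C, so η_total = 1 − T_C/T_H = 1 − 320.00/587.15 = 0.4550.
W_total = η_total · Q_H = 0.4550 × 493 = 224 kW.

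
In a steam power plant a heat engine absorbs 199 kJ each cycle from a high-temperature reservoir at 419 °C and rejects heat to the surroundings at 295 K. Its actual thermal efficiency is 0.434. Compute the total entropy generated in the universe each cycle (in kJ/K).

ΔS_univ ≈ 0.0943 kJ/K

T_H = 419 °C → 419 + 273.15 = 692.15 K.
W = η·Q_H = 0.434 × 199 = 86.37 kJ, so Q_C = Q_H − W = 112.6 kJ.
Reservoir entropy changes: ΔS_H = −Q_H/T_H = −199/692.15 = -0.2875 kJ/K and ΔS_C = +Q_C/T_C = 112.6/295.00 = 0.3818 kJ/K.
ΔS_univ = −Q_H/T_H + Q_C/T_C = 0.0943 kJ/K (> 0, since η = 0.434 < η_Carnot = 0.574).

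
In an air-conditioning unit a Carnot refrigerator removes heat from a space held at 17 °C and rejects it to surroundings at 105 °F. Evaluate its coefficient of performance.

COP_R ≈ 12.3

T_H = 105 °F → (105 − 32) × 5/9 = 40.56 °C = 313.71 K.
T_C = 17 °C → 17 + 273.15 = 290.15 K.
For a reversible refrigerator, COP_R = T_C/(T_H − T_C) = 290.15/(313.71 − 290.15) = 12.3.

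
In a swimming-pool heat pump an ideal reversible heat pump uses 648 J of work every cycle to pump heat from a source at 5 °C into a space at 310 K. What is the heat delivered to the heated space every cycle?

Q_H ≈ 6310 J

T_C = 5 °C → 5 + 273.15 = 278.15 K.
The Carnot heat-pump COP is COP_HP = T_H/(T_H − T_C) = 310.00/31.85 = 9.7331.
Q_H = COP_HP · W = 9.7331 × 648 = 6310 J.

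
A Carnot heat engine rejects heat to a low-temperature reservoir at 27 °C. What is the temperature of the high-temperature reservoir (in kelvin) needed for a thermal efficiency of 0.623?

T_C = 27 °C → 27 + 273.15 = 300.15 K.
From η = 1 − T_C/T_H, solving for T_H gives T_H = T_C/(1 − η) = 300.15/(1 − 0.623) = 796.2 K.

T_H ≈ 796.2 K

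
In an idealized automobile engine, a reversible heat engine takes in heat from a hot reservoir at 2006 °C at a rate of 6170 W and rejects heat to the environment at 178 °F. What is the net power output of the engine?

Ẇ ≈ 5210 W

T_H = 2006 °C → 2006 + 273.15 = 2279.15 K.
T_C = 178 °F → (178 − 32) × 5/9 = 81.11 °C = 354.26 K.
For a reversible engine, η = 1 − T_C/T_H = 1 − 354.26/2279.15 = 0.8446.
W = η·Q_H = 0.8446 × 6170 = 5210 W.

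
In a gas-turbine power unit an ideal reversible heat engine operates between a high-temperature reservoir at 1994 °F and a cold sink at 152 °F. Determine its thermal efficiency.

T_H = 1994 °F → (1994 − 32) × 5/9 = 1090.00 °C = 1363.15 K.
T_C = 152 °F → (152 − 32) × 5/9 = 66.67 °C = 339.82 K.
Carnot efficiency: η = 1 − T_C/T_H = 1 − 339.82/1363.15 = 0.7507.

η ≈ 0.7507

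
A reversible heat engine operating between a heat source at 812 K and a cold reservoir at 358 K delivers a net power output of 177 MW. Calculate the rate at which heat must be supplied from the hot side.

Q̇_H ≈ 317 MW

η_rev = 1 − T_C/T_H = 1 − 358.00/812.00 = 0.5591.
Q_H = W/η = 177/0.5591 = 317 MW.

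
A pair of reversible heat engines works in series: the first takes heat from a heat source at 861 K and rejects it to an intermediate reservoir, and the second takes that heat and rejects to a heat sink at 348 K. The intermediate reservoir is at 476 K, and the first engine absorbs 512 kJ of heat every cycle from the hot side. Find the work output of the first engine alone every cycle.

W₁ ≈ 229 kJ

First-stage efficiency η₁ = 1 − T_m/T_H = 1 − 476.00/861.00 = 0.4472.
W₁ = η₁·Q_H = 0.4472 × 512 = 229 kJ.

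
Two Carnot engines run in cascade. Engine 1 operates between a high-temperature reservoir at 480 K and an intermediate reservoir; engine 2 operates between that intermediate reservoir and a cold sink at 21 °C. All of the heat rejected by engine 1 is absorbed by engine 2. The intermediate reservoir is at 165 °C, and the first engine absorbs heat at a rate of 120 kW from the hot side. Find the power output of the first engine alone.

T_C = 21 °C → 21 + 273.15 = 294.15 K.
T_m = 165 °C → 165 + 273.15 = 438.15 K.
First-stage efficiency η₁ = 1 − T_m/T_H = 1 − 438.15/480.00 = 0.0872.
W₁ = η₁·Q_H = 0.0872 × 120 = 10.5 kW.

Ẇ₁ ≈ 10.5 kW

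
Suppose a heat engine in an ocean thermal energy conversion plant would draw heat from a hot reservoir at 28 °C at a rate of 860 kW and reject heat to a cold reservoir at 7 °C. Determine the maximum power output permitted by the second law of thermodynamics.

Ẇ_max ≈ 59.97 kW

T_H = 28 °C → 28 + 273.15 = 301.15 K.
T_C = 7 °C → 7 + 273.15 = 280.15 K.
By the Carnot theorem, η_max = 1 − T_C/T_H = 1 − 280.15/301.15 = 0.0697.
W_max = η_max · Q_H = 0.0697 × 860 = 59.97 kW.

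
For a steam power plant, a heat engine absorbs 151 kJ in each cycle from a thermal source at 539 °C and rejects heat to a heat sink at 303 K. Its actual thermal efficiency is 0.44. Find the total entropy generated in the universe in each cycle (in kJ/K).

T_H = 539 °C → 539 + 273.15 = 812.15 K.
W = η·Q_H = 0.44 × 151 = 66.44 kJ, so Q_C = Q_H − W = 84.56 kJ.
The hot reservoir loses entropy Q_H/T_H = 151/812.15 = 0.1859 kJ/K; the cold reservoir gains Q_C/T_C = 84.56/303.00 = 0.2791 kJ/K.
ΔS_univ = −Q_H/T_H + Q_C/T_C = 0.0931 kJ/K (> 0, since η = 0.44 < η_Carnot = 0.627).

ΔS_univ ≈ 0.0931 kJ/K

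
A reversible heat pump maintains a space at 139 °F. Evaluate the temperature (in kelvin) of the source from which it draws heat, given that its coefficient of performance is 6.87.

T_C ≈ 284 K

T_H = 139 °F → (139 − 32) × 5/9 = 59.44 °C = 332.59 K.
COP_HP = T_H/(T_H − T_C) ⇒ T_C = T_H·(COP_HP − 1)/COP_HP = 332.59 × (6.87 − 1)/6.87 = 284 K.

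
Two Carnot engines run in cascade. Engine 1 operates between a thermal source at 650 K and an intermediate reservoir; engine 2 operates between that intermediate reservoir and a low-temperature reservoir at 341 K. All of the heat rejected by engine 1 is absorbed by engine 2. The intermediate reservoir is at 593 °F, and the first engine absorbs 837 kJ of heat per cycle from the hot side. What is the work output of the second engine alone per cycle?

T_m = 593 °F → (593 − 32) × 5/9 = 311.67 °C = 584.82 K.
Heat entering the second stage: Q_m = Q_H·(T_m/T_H) = 837 × 584.82/650.00 = 753.1 kJ.
Second-stage efficiency η₂ = 1 − T_C/T_m = 1 − 341.00/584.82 = 0.4169, so W₂ = η₂·Q_m = 314.0 kJ.

W₂ ≈ 314.0 kJ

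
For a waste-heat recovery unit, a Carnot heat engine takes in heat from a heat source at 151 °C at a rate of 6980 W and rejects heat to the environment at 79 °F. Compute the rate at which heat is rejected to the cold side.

T_H = 151 °C → 151 + 273.15 = 424.15 K.
T_C = 79 °F → (79 − 32) × 5/9 = 26.11 °C = 299.26 K.
η_rev = 1 − T_C/T_H = 1 − 299.26/424.15 = 0.2944.
For a reversible cycle Q_C/Q_H = T_C/T_H, so Q_C = 6980 × 299.26/424.15 = 4925 W.

Q̇_C ≈ 4925 W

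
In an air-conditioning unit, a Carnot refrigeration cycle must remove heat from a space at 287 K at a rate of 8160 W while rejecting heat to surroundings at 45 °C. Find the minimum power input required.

T_H = 45 °C → 45 + 273.15 = 318.15 K.
COP_R = T_C/(T_H − T_C) = 287.00/31.15 = 9.2135.
W = Q_C/COP_R = 8160/9.2135 = 886 W.

Ẇ_in ≈ 886 W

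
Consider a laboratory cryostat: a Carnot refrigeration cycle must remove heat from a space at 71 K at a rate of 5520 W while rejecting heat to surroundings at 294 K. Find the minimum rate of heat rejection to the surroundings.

Q̇_H ≈ 22860 W

For a reversible cycle Q_H/Q_C = T_H/T_C, so Q_H = Q_C·T_H/T_C = 5520 × 294.00/71.00 = 22860 W.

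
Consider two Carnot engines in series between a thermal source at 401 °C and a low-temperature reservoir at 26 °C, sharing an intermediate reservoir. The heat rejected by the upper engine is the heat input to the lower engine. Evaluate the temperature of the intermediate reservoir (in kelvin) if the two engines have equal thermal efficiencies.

T_H = 401 °C → 401 + 273.15 = 674.15 K.
T_C = 26 °C → 26 + 273.15 = 299.15 K.
Equal efficiencies require 1 − T_m/T_H = 1 − T_C/T_m, i.e. T_m/T_H = T_C/T_m, so T_m = √(T_H·T_C) = √(674.15 × 299.15) = 449 K.

T_m ≈ 449 K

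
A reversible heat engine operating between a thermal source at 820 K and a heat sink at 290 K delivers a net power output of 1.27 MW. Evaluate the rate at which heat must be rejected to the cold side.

η_rev = 1 − T_C/T_H = 1 − 290.00/820.00 = 0.6463.
Since Q_C/Q_H = T_C/T_H and Q_H = W/η, Q_C = W·T_C/(T_H − T_C) = 1.27 × 290.00/530.00 = 0.695 MW.

Q̇_C ≈ 0.695 MW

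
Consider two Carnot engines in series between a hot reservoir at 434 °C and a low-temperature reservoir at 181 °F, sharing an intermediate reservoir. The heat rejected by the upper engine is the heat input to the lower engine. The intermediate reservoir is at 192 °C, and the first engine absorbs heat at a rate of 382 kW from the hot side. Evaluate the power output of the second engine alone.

T_H = 434 °C → 434 + 273.15 = 707.15 K.
T_C = 181 °F → (181 − 32) × 5/9 = 82.78 °C = 355.93 K.
T_m = 192 °C → 192 + 273.15 = 465.15 K.
Heat entering the second stage: Q_m = Q_H·(T_m/T_H) = 382 × 465.15/707.15 = 251.3 kW.
Second-stage efficiency η₂ = 1 − T_C/T_m = 1 − 355.93/465.15 = 0.2348, so W₂ = η₂·Q_m = 59.00 kW.

Ẇ₂ ≈ 59.00 kW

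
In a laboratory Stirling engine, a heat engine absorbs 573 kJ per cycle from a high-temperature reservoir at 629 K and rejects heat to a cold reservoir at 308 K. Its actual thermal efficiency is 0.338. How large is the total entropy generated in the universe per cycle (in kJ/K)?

ΔS_univ ≈ 0.321 kJ/K

W = η·Q_H = 0.338 × 573 = 193.7 kJ, so Q_C = Q_H − W = 379.3 kJ.
Entropy balance on the reservoirs: −Q_H/T_H = -0.9110 kJ/K, +Q_C/T_C = 1.232 kJ/K.
ΔS_univ = −Q_H/T_H + Q_C/T_C = 0.321 kJ/K (> 0, since η = 0.338 < η_Carnot = 0.510).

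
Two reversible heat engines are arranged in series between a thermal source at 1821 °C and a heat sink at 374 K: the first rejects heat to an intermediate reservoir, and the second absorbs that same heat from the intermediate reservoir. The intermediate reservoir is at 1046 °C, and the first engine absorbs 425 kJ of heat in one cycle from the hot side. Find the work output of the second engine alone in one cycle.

T_H = 1821 °C → 1821 + 273.15 = 2094.15 K.
T_m = 1046 °C → 1046 + 273.15 = 1319.15 K.
Heat entering the second stage: Q_m = Q_H·(T_m/T_H) = 425 × 1319.15/2094.15 = 268 kJ.
Second-stage efficiency η₂ = 1 − T_C/T_m = 1 − 374.00/1319.15 = 0.7165, so W₂ = η₂·Q_m = 192 kJ.

W₂ ≈ 192 kJ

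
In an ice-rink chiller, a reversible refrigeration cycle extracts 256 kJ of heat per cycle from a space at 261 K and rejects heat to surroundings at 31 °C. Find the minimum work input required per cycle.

W_in ≈ 42.3 kJ

T_H = 31 °C → 31 + 273.15 = 304.15 K.
For a reversible refrigerator, COP_R = T_C/(T_H − T_C) = 261.00/43.15 = 6.0487.
W = Q_C/COP_R = 256/6.0487 = 42.3 kJ.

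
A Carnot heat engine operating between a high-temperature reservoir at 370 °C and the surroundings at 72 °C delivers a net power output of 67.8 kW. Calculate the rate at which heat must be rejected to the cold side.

Q̇_C ≈ 78.53 kW

T_H = 370 °C → 370 + 273.15 = 643.15 K.
T_C = 72 °C → 72 + 273.15 = 345.15 K.
Carnot efficiency: η = 1 − T_C/T_H = 1 − 345.15/643.15 = 0.4633.
Since Q_C/Q_H = T_C/T_H and Q_H = W/η, Q_C = W·T_C/(T_H − T_C) = 67.8 × 345.15/298.00 = 78.53 kW.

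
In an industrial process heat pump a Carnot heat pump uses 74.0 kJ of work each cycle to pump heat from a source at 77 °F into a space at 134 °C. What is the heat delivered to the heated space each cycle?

T_H = 134 °C → 134 + 273.15 = 407.15 K.
T_C = 77 °F → (77 − 32) × 5/9 = 25.00 °C = 298.15 K.
COP_HP = T_H/(T_H − T_C) = 407.15/109.00 = 3.7353.
Q_H = COP_HP · W = 3.7353 × 74.0 = 276 kJ.

Q_H ≈ 276 kJ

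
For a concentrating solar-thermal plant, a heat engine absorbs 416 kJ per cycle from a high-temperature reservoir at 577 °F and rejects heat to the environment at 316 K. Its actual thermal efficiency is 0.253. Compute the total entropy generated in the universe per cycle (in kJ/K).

T_H = 577 °F → (577 − 32) × 5/9 = 302.78 °C = 575.93 K.
W = η·Q_H = 0.253 × 416 = 105.2 kJ, so Q_C = Q_H − W = 310.8 kJ.
Entropy balance on the reservoirs: −Q_H/T_H = -0.7223 kJ/K, +Q_C/T_C = 0.9834 kJ/K.
ΔS_univ = −Q_H/T_H + Q_C/T_C = 0.261 kJ/K (> 0, since η = 0.253 < η_Carnot = 0.451).

ΔS_univ ≈ 0.261 kJ/K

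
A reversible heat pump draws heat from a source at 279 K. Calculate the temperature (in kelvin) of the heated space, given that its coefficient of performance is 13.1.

T_H ≈ 302.1 K

COP_HP = T_H/(T_H − T_C) ⇒ T_H = T_C·COP_HP/(COP_HP − 1) = 279.00 × 13.1/(13.1 − 1) = 302.1 K.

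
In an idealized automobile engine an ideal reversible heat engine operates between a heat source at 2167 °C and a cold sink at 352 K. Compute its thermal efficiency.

T_H = 2167 °C → 2167 + 273.15 = 2440.15 K.
The Carnot efficiency is η = 1 − T_C/T_H = 1 − 352.00/2440.15 = 0.8557.

η ≈ 0.8557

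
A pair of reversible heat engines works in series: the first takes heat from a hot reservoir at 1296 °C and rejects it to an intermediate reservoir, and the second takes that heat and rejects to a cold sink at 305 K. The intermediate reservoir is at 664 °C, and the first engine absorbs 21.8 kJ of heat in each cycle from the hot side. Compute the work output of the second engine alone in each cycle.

W₂ ≈ 8.78 kJ

T_H = 1296 °C → 1296 + 273.15 = 1569.15 K.
T_m = 664 °C → 664 + 273.15 = 937.15 K.
Heat entering the second stage: Q_m = Q_H·(T_m/T_H) = 21.8 × 937.15/1569.15 = 13.0 kJ.
Second-stage efficiency η₂ = 1 − T_C/T_m = 1 − 305.00/937.15 = 0.6745, so W₂ = η₂·Q_m = 8.78 kJ.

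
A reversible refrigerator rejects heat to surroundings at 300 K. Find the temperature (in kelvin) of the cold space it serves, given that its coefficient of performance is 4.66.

COP_R = T_C/(T_H − T_C) ⇒ T_C = T_H·COP_R/(1 + COP_R) = 300.00 × 4.66/(1 + 4.66) = 247 K.

T_C ≈ 247 K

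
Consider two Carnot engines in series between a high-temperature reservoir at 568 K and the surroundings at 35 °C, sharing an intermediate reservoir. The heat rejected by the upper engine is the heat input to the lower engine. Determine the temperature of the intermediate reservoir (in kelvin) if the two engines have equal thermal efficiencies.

T_C = 35 °C → 35 + 273.15 = 308.15 K.
Equal efficiencies require 1 − T_m/T_H = 1 − T_C/T_m, i.e. T_m/T_H = T_C/T_m, so T_m = √(T_H·T_C) = √(568.00 × 308.15) = 418.4 K.

T_m ≈ 418.4 K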